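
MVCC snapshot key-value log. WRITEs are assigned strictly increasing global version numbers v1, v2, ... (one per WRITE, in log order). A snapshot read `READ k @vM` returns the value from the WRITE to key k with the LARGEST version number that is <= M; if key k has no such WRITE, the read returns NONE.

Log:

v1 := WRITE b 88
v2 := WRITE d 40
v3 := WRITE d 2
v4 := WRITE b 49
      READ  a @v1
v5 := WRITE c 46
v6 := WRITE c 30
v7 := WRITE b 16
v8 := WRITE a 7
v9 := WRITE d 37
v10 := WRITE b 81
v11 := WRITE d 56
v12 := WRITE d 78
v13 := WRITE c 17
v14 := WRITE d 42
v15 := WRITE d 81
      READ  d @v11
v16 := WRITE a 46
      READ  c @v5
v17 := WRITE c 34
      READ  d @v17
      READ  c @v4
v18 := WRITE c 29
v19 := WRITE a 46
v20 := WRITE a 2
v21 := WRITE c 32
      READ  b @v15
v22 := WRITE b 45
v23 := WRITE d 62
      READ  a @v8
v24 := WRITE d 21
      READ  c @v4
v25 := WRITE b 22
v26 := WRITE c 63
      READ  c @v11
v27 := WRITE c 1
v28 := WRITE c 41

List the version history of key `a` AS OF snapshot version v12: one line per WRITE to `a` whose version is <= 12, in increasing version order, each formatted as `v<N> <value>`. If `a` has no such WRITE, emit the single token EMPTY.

Scan writes for key=a with version <= 12:
  v1 WRITE b 88 -> skip
  v2 WRITE d 40 -> skip
  v3 WRITE d 2 -> skip
  v4 WRITE b 49 -> skip
  v5 WRITE c 46 -> skip
  v6 WRITE c 30 -> skip
  v7 WRITE b 16 -> skip
  v8 WRITE a 7 -> keep
  v9 WRITE d 37 -> skip
  v10 WRITE b 81 -> skip
  v11 WRITE d 56 -> skip
  v12 WRITE d 78 -> skip
  v13 WRITE c 17 -> skip
  v14 WRITE d 42 -> skip
  v15 WRITE d 81 -> skip
  v16 WRITE a 46 -> drop (> snap)
  v17 WRITE c 34 -> skip
  v18 WRITE c 29 -> skip
  v19 WRITE a 46 -> drop (> snap)
  v20 WRITE a 2 -> drop (> snap)
  v21 WRITE c 32 -> skip
  v22 WRITE b 45 -> skip
  v23 WRITE d 62 -> skip
  v24 WRITE d 21 -> skip
  v25 WRITE b 22 -> skip
  v26 WRITE c 63 -> skip
  v27 WRITE c 1 -> skip
  v28 WRITE c 41 -> skip
Collected: [(8, 7)]

Answer: v8 7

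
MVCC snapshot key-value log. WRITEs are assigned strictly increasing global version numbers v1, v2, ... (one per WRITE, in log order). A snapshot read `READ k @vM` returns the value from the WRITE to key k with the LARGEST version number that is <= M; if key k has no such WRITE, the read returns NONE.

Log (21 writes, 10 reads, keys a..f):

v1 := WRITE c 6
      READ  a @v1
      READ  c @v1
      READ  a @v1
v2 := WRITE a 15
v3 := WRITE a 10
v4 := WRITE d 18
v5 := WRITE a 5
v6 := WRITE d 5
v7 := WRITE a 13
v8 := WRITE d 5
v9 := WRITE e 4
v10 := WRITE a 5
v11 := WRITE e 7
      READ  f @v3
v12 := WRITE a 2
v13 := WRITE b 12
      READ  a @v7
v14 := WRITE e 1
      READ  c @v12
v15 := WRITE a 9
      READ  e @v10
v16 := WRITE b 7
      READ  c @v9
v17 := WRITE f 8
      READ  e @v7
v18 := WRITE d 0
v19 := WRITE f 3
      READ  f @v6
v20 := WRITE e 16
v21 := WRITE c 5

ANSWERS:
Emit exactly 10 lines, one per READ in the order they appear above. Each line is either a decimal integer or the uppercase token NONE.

Answer: NONE
6
NONE
NONE
13
6
4
6
NONE
NONE

Derivation:
v1: WRITE c=6  (c history now [(1, 6)])
READ a @v1: history=[] -> no version <= 1 -> NONE
READ c @v1: history=[(1, 6)] -> pick v1 -> 6
READ a @v1: history=[] -> no version <= 1 -> NONE
v2: WRITE a=15  (a history now [(2, 15)])
v3: WRITE a=10  (a history now [(2, 15), (3, 10)])
v4: WRITE d=18  (d history now [(4, 18)])
v5: WRITE a=5  (a history now [(2, 15), (3, 10), (5, 5)])
v6: WRITE d=5  (d history now [(4, 18), (6, 5)])
v7: WRITE a=13  (a history now [(2, 15), (3, 10), (5, 5), (7, 13)])
v8: WRITE d=5  (d history now [(4, 18), (6, 5), (8, 5)])
v9: WRITE e=4  (e history now [(9, 4)])
v10: WRITE a=5  (a history now [(2, 15), (3, 10), (5, 5), (7, 13), (10, 5)])
v11: WRITE e=7  (e history now [(9, 4), (11, 7)])
READ f @v3: history=[] -> no version <= 3 -> NONE
v12: WRITE a=2  (a history now [(2, 15), (3, 10), (5, 5), (7, 13), (10, 5), (12, 2)])
v13: WRITE b=12  (b history now [(13, 12)])
READ a @v7: history=[(2, 15), (3, 10), (5, 5), (7, 13), (10, 5), (12, 2)] -> pick v7 -> 13
v14: WRITE e=1  (e history now [(9, 4), (11, 7), (14, 1)])
READ c @v12: history=[(1, 6)] -> pick v1 -> 6
v15: WRITE a=9  (a history now [(2, 15), (3, 10), (5, 5), (7, 13), (10, 5), (12, 2), (15, 9)])
READ e @v10: history=[(9, 4), (11, 7), (14, 1)] -> pick v9 -> 4
v16: WRITE b=7  (b history now [(13, 12), (16, 7)])
READ c @v9: history=[(1, 6)] -> pick v1 -> 6
v17: WRITE f=8  (f history now [(17, 8)])
READ e @v7: history=[(9, 4), (11, 7), (14, 1)] -> no version <= 7 -> NONE
v18: WRITE d=0  (d history now [(4, 18), (6, 5), (8, 5), (18, 0)])
v19: WRITE f=3  (f history now [(17, 8), (19, 3)])
READ f @v6: history=[(17, 8), (19, 3)] -> no version <= 6 -> NONE
v20: WRITE e=16  (e history now [(9, 4), (11, 7), (14, 1), (20, 16)])
v21: WRITE c=5  (c history now [(1, 6), (21, 5)])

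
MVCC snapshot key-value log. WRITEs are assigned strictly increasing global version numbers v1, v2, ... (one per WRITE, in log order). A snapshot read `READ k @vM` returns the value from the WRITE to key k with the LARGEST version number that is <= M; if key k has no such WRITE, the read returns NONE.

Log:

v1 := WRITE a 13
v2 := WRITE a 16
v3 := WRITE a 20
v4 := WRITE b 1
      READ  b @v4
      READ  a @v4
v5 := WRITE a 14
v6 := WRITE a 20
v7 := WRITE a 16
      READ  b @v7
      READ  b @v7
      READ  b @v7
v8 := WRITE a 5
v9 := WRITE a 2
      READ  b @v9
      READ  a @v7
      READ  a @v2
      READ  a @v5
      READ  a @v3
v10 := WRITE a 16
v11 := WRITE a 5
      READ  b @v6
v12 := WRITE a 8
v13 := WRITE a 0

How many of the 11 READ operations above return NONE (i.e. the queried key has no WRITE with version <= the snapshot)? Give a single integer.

v1: WRITE a=13  (a history now [(1, 13)])
v2: WRITE a=16  (a history now [(1, 13), (2, 16)])
v3: WRITE a=20  (a history now [(1, 13), (2, 16), (3, 20)])
v4: WRITE b=1  (b history now [(4, 1)])
READ b @v4: history=[(4, 1)] -> pick v4 -> 1
READ a @v4: history=[(1, 13), (2, 16), (3, 20)] -> pick v3 -> 20
v5: WRITE a=14  (a history now [(1, 13), (2, 16), (3, 20), (5, 14)])
v6: WRITE a=20  (a history now [(1, 13), (2, 16), (3, 20), (5, 14), (6, 20)])
v7: WRITE a=16  (a history now [(1, 13), (2, 16), (3, 20), (5, 14), (6, 20), (7, 16)])
READ b @v7: history=[(4, 1)] -> pick v4 -> 1
READ b @v7: history=[(4, 1)] -> pick v4 -> 1
READ b @v7: history=[(4, 1)] -> pick v4 -> 1
v8: WRITE a=5  (a history now [(1, 13), (2, 16), (3, 20), (5, 14), (6, 20), (7, 16), (8, 5)])
v9: WRITE a=2  (a history now [(1, 13), (2, 16), (3, 20), (5, 14), (6, 20), (7, 16), (8, 5), (9, 2)])
READ b @v9: history=[(4, 1)] -> pick v4 -> 1
READ a @v7: history=[(1, 13), (2, 16), (3, 20), (5, 14), (6, 20), (7, 16), (8, 5), (9, 2)] -> pick v7 -> 16
READ a @v2: history=[(1, 13), (2, 16), (3, 20), (5, 14), (6, 20), (7, 16), (8, 5), (9, 2)] -> pick v2 -> 16
READ a @v5: history=[(1, 13), (2, 16), (3, 20), (5, 14), (6, 20), (7, 16), (8, 5), (9, 2)] -> pick v5 -> 14
READ a @v3: history=[(1, 13), (2, 16), (3, 20), (5, 14), (6, 20), (7, 16), (8, 5), (9, 2)] -> pick v3 -> 20
v10: WRITE a=16  (a history now [(1, 13), (2, 16), (3, 20), (5, 14), (6, 20), (7, 16), (8, 5), (9, 2), (10, 16)])
v11: WRITE a=5  (a history now [(1, 13), (2, 16), (3, 20), (5, 14), (6, 20), (7, 16), (8, 5), (9, 2), (10, 16), (11, 5)])
READ b @v6: history=[(4, 1)] -> pick v4 -> 1
v12: WRITE a=8  (a history now [(1, 13), (2, 16), (3, 20), (5, 14), (6, 20), (7, 16), (8, 5), (9, 2), (10, 16), (11, 5), (12, 8)])
v13: WRITE a=0  (a history now [(1, 13), (2, 16), (3, 20), (5, 14), (6, 20), (7, 16), (8, 5), (9, 2), (10, 16), (11, 5), (12, 8), (13, 0)])
Read results in order: ['1', '20', '1', '1', '1', '1', '16', '16', '14', '20', '1']
NONE count = 0

Answer: 0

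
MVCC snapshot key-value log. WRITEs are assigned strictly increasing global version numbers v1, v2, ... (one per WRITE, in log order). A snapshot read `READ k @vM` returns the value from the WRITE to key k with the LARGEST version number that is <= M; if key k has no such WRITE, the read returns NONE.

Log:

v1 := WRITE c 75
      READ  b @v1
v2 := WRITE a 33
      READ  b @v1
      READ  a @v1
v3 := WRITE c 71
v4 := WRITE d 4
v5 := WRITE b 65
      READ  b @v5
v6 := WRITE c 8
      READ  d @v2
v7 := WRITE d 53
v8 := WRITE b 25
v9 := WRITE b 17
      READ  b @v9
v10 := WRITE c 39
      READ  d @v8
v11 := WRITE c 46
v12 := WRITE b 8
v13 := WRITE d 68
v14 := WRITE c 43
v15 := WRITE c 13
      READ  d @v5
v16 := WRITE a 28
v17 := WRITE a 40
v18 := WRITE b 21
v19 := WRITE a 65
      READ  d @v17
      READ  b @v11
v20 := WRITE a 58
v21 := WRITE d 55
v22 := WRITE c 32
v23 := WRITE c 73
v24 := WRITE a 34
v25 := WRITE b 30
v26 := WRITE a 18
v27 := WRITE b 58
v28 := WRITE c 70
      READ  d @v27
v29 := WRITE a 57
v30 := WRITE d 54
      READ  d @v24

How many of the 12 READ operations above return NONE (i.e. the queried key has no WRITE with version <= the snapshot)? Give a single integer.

v1: WRITE c=75  (c history now [(1, 75)])
READ b @v1: history=[] -> no version <= 1 -> NONE
v2: WRITE a=33  (a history now [(2, 33)])
READ b @v1: history=[] -> no version <= 1 -> NONE
READ a @v1: history=[(2, 33)] -> no version <= 1 -> NONE
v3: WRITE c=71  (c history now [(1, 75), (3, 71)])
v4: WRITE d=4  (d history now [(4, 4)])
v5: WRITE b=65  (b history now [(5, 65)])
READ b @v5: history=[(5, 65)] -> pick v5 -> 65
v6: WRITE c=8  (c history now [(1, 75), (3, 71), (6, 8)])
READ d @v2: history=[(4, 4)] -> no version <= 2 -> NONE
v7: WRITE d=53  (d history now [(4, 4), (7, 53)])
v8: WRITE b=25  (b history now [(5, 65), (8, 25)])
v9: WRITE b=17  (b history now [(5, 65), (8, 25), (9, 17)])
READ b @v9: history=[(5, 65), (8, 25), (9, 17)] -> pick v9 -> 17
v10: WRITE c=39  (c history now [(1, 75), (3, 71), (6, 8), (10, 39)])
READ d @v8: history=[(4, 4), (7, 53)] -> pick v7 -> 53
v11: WRITE c=46  (c history now [(1, 75), (3, 71), (6, 8), (10, 39), (11, 46)])
v12: WRITE b=8  (b history now [(5, 65), (8, 25), (9, 17), (12, 8)])
v13: WRITE d=68  (d history now [(4, 4), (7, 53), (13, 68)])
v14: WRITE c=43  (c history now [(1, 75), (3, 71), (6, 8), (10, 39), (11, 46), (14, 43)])
v15: WRITE c=13  (c history now [(1, 75), (3, 71), (6, 8), (10, 39), (11, 46), (14, 43), (15, 13)])
READ d @v5: history=[(4, 4), (7, 53), (13, 68)] -> pick v4 -> 4
v16: WRITE a=28  (a history now [(2, 33), (16, 28)])
v17: WRITE a=40  (a history now [(2, 33), (16, 28), (17, 40)])
v18: WRITE b=21  (b history now [(5, 65), (8, 25), (9, 17), (12, 8), (18, 21)])
v19: WRITE a=65  (a history now [(2, 33), (16, 28), (17, 40), (19, 65)])
READ d @v17: history=[(4, 4), (7, 53), (13, 68)] -> pick v13 -> 68
READ b @v11: history=[(5, 65), (8, 25), (9, 17), (12, 8), (18, 21)] -> pick v9 -> 17
v20: WRITE a=58  (a history now [(2, 33), (16, 28), (17, 40), (19, 65), (20, 58)])
v21: WRITE d=55  (d history now [(4, 4), (7, 53), (13, 68), (21, 55)])
v22: WRITE c=32  (c history now [(1, 75), (3, 71), (6, 8), (10, 39), (11, 46), (14, 43), (15, 13), (22, 32)])
v23: WRITE c=73  (c history now [(1, 75), (3, 71), (6, 8), (10, 39), (11, 46), (14, 43), (15, 13), (22, 32), (23, 73)])
v24: WRITE a=34  (a history now [(2, 33), (16, 28), (17, 40), (19, 65), (20, 58), (24, 34)])
v25: WRITE b=30  (b history now [(5, 65), (8, 25), (9, 17), (12, 8), (18, 21), (25, 30)])
v26: WRITE a=18  (a history now [(2, 33), (16, 28), (17, 40), (19, 65), (20, 58), (24, 34), (26, 18)])
v27: WRITE b=58  (b history now [(5, 65), (8, 25), (9, 17), (12, 8), (18, 21), (25, 30), (27, 58)])
v28: WRITE c=70  (c history now [(1, 75), (3, 71), (6, 8), (10, 39), (11, 46), (14, 43), (15, 13), (22, 32), (23, 73), (28, 70)])
READ d @v27: history=[(4, 4), (7, 53), (13, 68), (21, 55)] -> pick v21 -> 55
v29: WRITE a=57  (a history now [(2, 33), (16, 28), (17, 40), (19, 65), (20, 58), (24, 34), (26, 18), (29, 57)])
v30: WRITE d=54  (d history now [(4, 4), (7, 53), (13, 68), (21, 55), (30, 54)])
READ d @v24: history=[(4, 4), (7, 53), (13, 68), (21, 55), (30, 54)] -> pick v21 -> 55
Read results in order: ['NONE', 'NONE', 'NONE', '65', 'NONE', '17', '53', '4', '68', '17', '55', '55']
NONE count = 4

Answer: 4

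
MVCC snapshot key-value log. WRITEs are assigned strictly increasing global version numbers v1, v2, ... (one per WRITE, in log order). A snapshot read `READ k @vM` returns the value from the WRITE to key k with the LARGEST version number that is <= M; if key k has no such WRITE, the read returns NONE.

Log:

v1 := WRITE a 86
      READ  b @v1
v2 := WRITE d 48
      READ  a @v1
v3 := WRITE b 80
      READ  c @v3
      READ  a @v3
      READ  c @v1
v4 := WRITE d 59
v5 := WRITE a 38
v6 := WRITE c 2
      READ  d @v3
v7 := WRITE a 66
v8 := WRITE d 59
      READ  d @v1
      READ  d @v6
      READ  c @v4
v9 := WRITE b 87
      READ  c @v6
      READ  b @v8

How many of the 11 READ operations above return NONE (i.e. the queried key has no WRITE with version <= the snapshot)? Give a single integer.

v1: WRITE a=86  (a history now [(1, 86)])
READ b @v1: history=[] -> no version <= 1 -> NONE
v2: WRITE d=48  (d history now [(2, 48)])
READ a @v1: history=[(1, 86)] -> pick v1 -> 86
v3: WRITE b=80  (b history now [(3, 80)])
READ c @v3: history=[] -> no version <= 3 -> NONE
READ a @v3: history=[(1, 86)] -> pick v1 -> 86
READ c @v1: history=[] -> no version <= 1 -> NONE
v4: WRITE d=59  (d history now [(2, 48), (4, 59)])
v5: WRITE a=38  (a history now [(1, 86), (5, 38)])
v6: WRITE c=2  (c history now [(6, 2)])
READ d @v3: history=[(2, 48), (4, 59)] -> pick v2 -> 48
v7: WRITE a=66  (a history now [(1, 86), (5, 38), (7, 66)])
v8: WRITE d=59  (d history now [(2, 48), (4, 59), (8, 59)])
READ d @v1: history=[(2, 48), (4, 59), (8, 59)] -> no version <= 1 -> NONE
READ d @v6: history=[(2, 48), (4, 59), (8, 59)] -> pick v4 -> 59
READ c @v4: history=[(6, 2)] -> no version <= 4 -> NONE
v9: WRITE b=87  (b history now [(3, 80), (9, 87)])
READ c @v6: history=[(6, 2)] -> pick v6 -> 2
READ b @v8: history=[(3, 80), (9, 87)] -> pick v3 -> 80
Read results in order: ['NONE', '86', 'NONE', '86', 'NONE', '48', 'NONE', '59', 'NONE', '2', '80']
NONE count = 5

Answer: 5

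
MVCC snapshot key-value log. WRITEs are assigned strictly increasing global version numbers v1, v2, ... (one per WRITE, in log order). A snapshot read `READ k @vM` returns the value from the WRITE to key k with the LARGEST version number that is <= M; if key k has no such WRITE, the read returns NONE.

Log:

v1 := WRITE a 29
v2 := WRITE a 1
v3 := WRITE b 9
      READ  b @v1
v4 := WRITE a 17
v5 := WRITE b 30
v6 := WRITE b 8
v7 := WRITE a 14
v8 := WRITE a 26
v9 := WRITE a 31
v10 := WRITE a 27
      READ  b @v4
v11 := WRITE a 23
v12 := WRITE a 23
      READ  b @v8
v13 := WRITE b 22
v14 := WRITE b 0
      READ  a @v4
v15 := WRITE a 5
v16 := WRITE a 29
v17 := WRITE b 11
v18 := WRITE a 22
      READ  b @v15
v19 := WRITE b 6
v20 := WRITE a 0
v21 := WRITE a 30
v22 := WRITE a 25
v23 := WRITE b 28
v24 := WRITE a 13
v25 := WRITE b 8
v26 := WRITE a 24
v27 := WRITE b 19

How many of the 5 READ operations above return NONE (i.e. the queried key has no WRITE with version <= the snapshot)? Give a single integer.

Answer: 1

Derivation:
v1: WRITE a=29  (a history now [(1, 29)])
v2: WRITE a=1  (a history now [(1, 29), (2, 1)])
v3: WRITE b=9  (b history now [(3, 9)])
READ b @v1: history=[(3, 9)] -> no version <= 1 -> NONE
v4: WRITE a=17  (a history now [(1, 29), (2, 1), (4, 17)])
v5: WRITE b=30  (b history now [(3, 9), (5, 30)])
v6: WRITE b=8  (b history now [(3, 9), (5, 30), (6, 8)])
v7: WRITE a=14  (a history now [(1, 29), (2, 1), (4, 17), (7, 14)])
v8: WRITE a=26  (a history now [(1, 29), (2, 1), (4, 17), (7, 14), (8, 26)])
v9: WRITE a=31  (a history now [(1, 29), (2, 1), (4, 17), (7, 14), (8, 26), (9, 31)])
v10: WRITE a=27  (a history now [(1, 29), (2, 1), (4, 17), (7, 14), (8, 26), (9, 31), (10, 27)])
READ b @v4: history=[(3, 9), (5, 30), (6, 8)] -> pick v3 -> 9
v11: WRITE a=23  (a history now [(1, 29), (2, 1), (4, 17), (7, 14), (8, 26), (9, 31), (10, 27), (11, 23)])
v12: WRITE a=23  (a history now [(1, 29), (2, 1), (4, 17), (7, 14), (8, 26), (9, 31), (10, 27), (11, 23), (12, 23)])
READ b @v8: history=[(3, 9), (5, 30), (6, 8)] -> pick v6 -> 8
v13: WRITE b=22  (b history now [(3, 9), (5, 30), (6, 8), (13, 22)])
v14: WRITE b=0  (b history now [(3, 9), (5, 30), (6, 8), (13, 22), (14, 0)])
READ a @v4: history=[(1, 29), (2, 1), (4, 17), (7, 14), (8, 26), (9, 31), (10, 27), (11, 23), (12, 23)] -> pick v4 -> 17
v15: WRITE a=5  (a history now [(1, 29), (2, 1), (4, 17), (7, 14), (8, 26), (9, 31), (10, 27), (11, 23), (12, 23), (15, 5)])
v16: WRITE a=29  (a history now [(1, 29), (2, 1), (4, 17), (7, 14), (8, 26), (9, 31), (10, 27), (11, 23), (12, 23), (15, 5), (16, 29)])
v17: WRITE b=11  (b history now [(3, 9), (5, 30), (6, 8), (13, 22), (14, 0), (17, 11)])
v18: WRITE a=22  (a history now [(1, 29), (2, 1), (4, 17), (7, 14), (8, 26), (9, 31), (10, 27), (11, 23), (12, 23), (15, 5), (16, 29), (18, 22)])
READ b @v15: history=[(3, 9), (5, 30), (6, 8), (13, 22), (14, 0), (17, 11)] -> pick v14 -> 0
v19: WRITE b=6  (b history now [(3, 9), (5, 30), (6, 8), (13, 22), (14, 0), (17, 11), (19, 6)])
v20: WRITE a=0  (a history now [(1, 29), (2, 1), (4, 17), (7, 14), (8, 26), (9, 31), (10, 27), (11, 23), (12, 23), (15, 5), (16, 29), (18, 22), (20, 0)])
v21: WRITE a=30  (a history now [(1, 29), (2, 1), (4, 17), (7, 14), (8, 26), (9, 31), (10, 27), (11, 23), (12, 23), (15, 5), (16, 29), (18, 22), (20, 0), (21, 30)])
v22: WRITE a=25  (a history now [(1, 29), (2, 1), (4, 17), (7, 14), (8, 26), (9, 31), (10, 27), (11, 23), (12, 23), (15, 5), (16, 29), (18, 22), (20, 0), (21, 30), (22, 25)])
v23: WRITE b=28  (b history now [(3, 9), (5, 30), (6, 8), (13, 22), (14, 0), (17, 11), (19, 6), (23, 28)])
v24: WRITE a=13  (a history now [(1, 29), (2, 1), (4, 17), (7, 14), (8, 26), (9, 31), (10, 27), (11, 23), (12, 23), (15, 5), (16, 29), (18, 22), (20, 0), (21, 30), (22, 25), (24, 13)])
v25: WRITE b=8  (b history now [(3, 9), (5, 30), (6, 8), (13, 22), (14, 0), (17, 11), (19, 6), (23, 28), (25, 8)])
v26: WRITE a=24  (a history now [(1, 29), (2, 1), (4, 17), (7, 14), (8, 26), (9, 31), (10, 27), (11, 23), (12, 23), (15, 5), (16, 29), (18, 22), (20, 0), (21, 30), (22, 25), (24, 13), (26, 24)])
v27: WRITE b=19  (b history now [(3, 9), (5, 30), (6, 8), (13, 22), (14, 0), (17, 11), (19, 6), (23, 28), (25, 8), (27, 19)])
Read results in order: ['NONE', '9', '8', '17', '0']
NONE count = 1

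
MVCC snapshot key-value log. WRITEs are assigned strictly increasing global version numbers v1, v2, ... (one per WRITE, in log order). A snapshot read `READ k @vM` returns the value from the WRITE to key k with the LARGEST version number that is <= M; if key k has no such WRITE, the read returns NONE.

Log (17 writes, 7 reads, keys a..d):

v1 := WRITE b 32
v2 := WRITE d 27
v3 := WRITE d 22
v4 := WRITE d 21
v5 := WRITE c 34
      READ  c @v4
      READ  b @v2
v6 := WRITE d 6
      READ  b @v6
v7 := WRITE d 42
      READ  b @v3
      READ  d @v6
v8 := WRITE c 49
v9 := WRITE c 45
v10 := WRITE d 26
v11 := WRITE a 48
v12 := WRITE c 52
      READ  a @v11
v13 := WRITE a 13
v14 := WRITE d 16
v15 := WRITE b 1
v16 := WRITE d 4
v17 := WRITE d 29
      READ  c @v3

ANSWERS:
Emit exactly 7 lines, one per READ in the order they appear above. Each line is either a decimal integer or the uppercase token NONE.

v1: WRITE b=32  (b history now [(1, 32)])
v2: WRITE d=27  (d history now [(2, 27)])
v3: WRITE d=22  (d history now [(2, 27), (3, 22)])
v4: WRITE d=21  (d history now [(2, 27), (3, 22), (4, 21)])
v5: WRITE c=34  (c history now [(5, 34)])
READ c @v4: history=[(5, 34)] -> no version <= 4 -> NONE
READ b @v2: history=[(1, 32)] -> pick v1 -> 32
v6: WRITE d=6  (d history now [(2, 27), (3, 22), (4, 21), (6, 6)])
READ b @v6: history=[(1, 32)] -> pick v1 -> 32
v7: WRITE d=42  (d history now [(2, 27), (3, 22), (4, 21), (6, 6), (7, 42)])
READ b @v3: history=[(1, 32)] -> pick v1 -> 32
READ d @v6: history=[(2, 27), (3, 22), (4, 21), (6, 6), (7, 42)] -> pick v6 -> 6
v8: WRITE c=49  (c history now [(5, 34), (8, 49)])
v9: WRITE c=45  (c history now [(5, 34), (8, 49), (9, 45)])
v10: WRITE d=26  (d history now [(2, 27), (3, 22), (4, 21), (6, 6), (7, 42), (10, 26)])
v11: WRITE a=48  (a history now [(11, 48)])
v12: WRITE c=52  (c history now [(5, 34), (8, 49), (9, 45), (12, 52)])
READ a @v11: history=[(11, 48)] -> pick v11 -> 48
v13: WRITE a=13  (a history now [(11, 48), (13, 13)])
v14: WRITE d=16  (d history now [(2, 27), (3, 22), (4, 21), (6, 6), (7, 42), (10, 26), (14, 16)])
v15: WRITE b=1  (b history now [(1, 32), (15, 1)])
v16: WRITE d=4  (d history now [(2, 27), (3, 22), (4, 21), (6, 6), (7, 42), (10, 26), (14, 16), (16, 4)])
v17: WRITE d=29  (d history now [(2, 27), (3, 22), (4, 21), (6, 6), (7, 42), (10, 26), (14, 16), (16, 4), (17, 29)])
READ c @v3: history=[(5, 34), (8, 49), (9, 45), (12, 52)] -> no version <= 3 -> NONE

Answer: NONE
32
32
32
6
48
NONE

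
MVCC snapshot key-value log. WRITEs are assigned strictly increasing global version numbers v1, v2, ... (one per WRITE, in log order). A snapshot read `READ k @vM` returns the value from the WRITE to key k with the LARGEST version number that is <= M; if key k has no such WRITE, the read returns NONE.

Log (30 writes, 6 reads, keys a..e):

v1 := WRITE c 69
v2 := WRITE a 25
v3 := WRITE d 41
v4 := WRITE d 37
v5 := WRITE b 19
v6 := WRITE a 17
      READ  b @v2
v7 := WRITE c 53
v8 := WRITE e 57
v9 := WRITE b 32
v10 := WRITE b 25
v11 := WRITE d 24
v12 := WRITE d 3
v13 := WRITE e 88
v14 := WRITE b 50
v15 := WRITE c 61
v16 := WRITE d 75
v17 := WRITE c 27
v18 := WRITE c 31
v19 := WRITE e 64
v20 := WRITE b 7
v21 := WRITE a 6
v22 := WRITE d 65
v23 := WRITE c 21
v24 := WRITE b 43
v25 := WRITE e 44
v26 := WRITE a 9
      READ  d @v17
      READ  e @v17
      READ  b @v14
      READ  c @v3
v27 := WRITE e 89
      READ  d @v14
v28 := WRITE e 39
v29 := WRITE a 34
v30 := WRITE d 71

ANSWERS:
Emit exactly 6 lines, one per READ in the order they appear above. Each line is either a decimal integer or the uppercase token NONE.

v1: WRITE c=69  (c history now [(1, 69)])
v2: WRITE a=25  (a history now [(2, 25)])
v3: WRITE d=41  (d history now [(3, 41)])
v4: WRITE d=37  (d history now [(3, 41), (4, 37)])
v5: WRITE b=19  (b history now [(5, 19)])
v6: WRITE a=17  (a history now [(2, 25), (6, 17)])
READ b @v2: history=[(5, 19)] -> no version <= 2 -> NONE
v7: WRITE c=53  (c history now [(1, 69), (7, 53)])
v8: WRITE e=57  (e history now [(8, 57)])
v9: WRITE b=32  (b history now [(5, 19), (9, 32)])
v10: WRITE b=25  (b history now [(5, 19), (9, 32), (10, 25)])
v11: WRITE d=24  (d history now [(3, 41), (4, 37), (11, 24)])
v12: WRITE d=3  (d history now [(3, 41), (4, 37), (11, 24), (12, 3)])
v13: WRITE e=88  (e history now [(8, 57), (13, 88)])
v14: WRITE b=50  (b history now [(5, 19), (9, 32), (10, 25), (14, 50)])
v15: WRITE c=61  (c history now [(1, 69), (7, 53), (15, 61)])
v16: WRITE d=75  (d history now [(3, 41), (4, 37), (11, 24), (12, 3), (16, 75)])
v17: WRITE c=27  (c history now [(1, 69), (7, 53), (15, 61), (17, 27)])
v18: WRITE c=31  (c history now [(1, 69), (7, 53), (15, 61), (17, 27), (18, 31)])
v19: WRITE e=64  (e history now [(8, 57), (13, 88), (19, 64)])
v20: WRITE b=7  (b history now [(5, 19), (9, 32), (10, 25), (14, 50), (20, 7)])
v21: WRITE a=6  (a history now [(2, 25), (6, 17), (21, 6)])
v22: WRITE d=65  (d history now [(3, 41), (4, 37), (11, 24), (12, 3), (16, 75), (22, 65)])
v23: WRITE c=21  (c history now [(1, 69), (7, 53), (15, 61), (17, 27), (18, 31), (23, 21)])
v24: WRITE b=43  (b history now [(5, 19), (9, 32), (10, 25), (14, 50), (20, 7), (24, 43)])
v25: WRITE e=44  (e history now [(8, 57), (13, 88), (19, 64), (25, 44)])
v26: WRITE a=9  (a history now [(2, 25), (6, 17), (21, 6), (26, 9)])
READ d @v17: history=[(3, 41), (4, 37), (11, 24), (12, 3), (16, 75), (22, 65)] -> pick v16 -> 75
READ e @v17: history=[(8, 57), (13, 88), (19, 64), (25, 44)] -> pick v13 -> 88
READ b @v14: history=[(5, 19), (9, 32), (10, 25), (14, 50), (20, 7), (24, 43)] -> pick v14 -> 50
READ c @v3: history=[(1, 69), (7, 53), (15, 61), (17, 27), (18, 31), (23, 21)] -> pick v1 -> 69
v27: WRITE e=89  (e history now [(8, 57), (13, 88), (19, 64), (25, 44), (27, 89)])
READ d @v14: history=[(3, 41), (4, 37), (11, 24), (12, 3), (16, 75), (22, 65)] -> pick v12 -> 3
v28: WRITE e=39  (e history now [(8, 57), (13, 88), (19, 64), (25, 44), (27, 89), (28, 39)])
v29: WRITE a=34  (a history now [(2, 25), (6, 17), (21, 6), (26, 9), (29, 34)])
v30: WRITE d=71  (d history now [(3, 41), (4, 37), (11, 24), (12, 3), (16, 75), (22, 65), (30, 71)])

Answer: NONE
75
88
50
69
3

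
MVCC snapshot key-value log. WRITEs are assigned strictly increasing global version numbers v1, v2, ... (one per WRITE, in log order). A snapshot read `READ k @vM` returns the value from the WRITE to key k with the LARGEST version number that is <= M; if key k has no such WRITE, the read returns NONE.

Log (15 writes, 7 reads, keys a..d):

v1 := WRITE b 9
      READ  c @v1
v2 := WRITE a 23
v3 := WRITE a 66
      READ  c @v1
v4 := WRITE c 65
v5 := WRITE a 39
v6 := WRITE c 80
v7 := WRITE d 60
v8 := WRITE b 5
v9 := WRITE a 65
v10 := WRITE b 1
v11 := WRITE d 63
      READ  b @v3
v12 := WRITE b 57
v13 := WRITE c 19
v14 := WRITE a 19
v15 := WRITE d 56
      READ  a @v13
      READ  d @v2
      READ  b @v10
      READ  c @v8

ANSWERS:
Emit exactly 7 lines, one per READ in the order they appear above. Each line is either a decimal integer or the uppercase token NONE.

Answer: NONE
NONE
9
65
NONE
1
80

Derivation:
v1: WRITE b=9  (b history now [(1, 9)])
READ c @v1: history=[] -> no version <= 1 -> NONE
v2: WRITE a=23  (a history now [(2, 23)])
v3: WRITE a=66  (a history now [(2, 23), (3, 66)])
READ c @v1: history=[] -> no version <= 1 -> NONE
v4: WRITE c=65  (c history now [(4, 65)])
v5: WRITE a=39  (a history now [(2, 23), (3, 66), (5, 39)])
v6: WRITE c=80  (c history now [(4, 65), (6, 80)])
v7: WRITE d=60  (d history now [(7, 60)])
v8: WRITE b=5  (b history now [(1, 9), (8, 5)])
v9: WRITE a=65  (a history now [(2, 23), (3, 66), (5, 39), (9, 65)])
v10: WRITE b=1  (b history now [(1, 9), (8, 5), (10, 1)])
v11: WRITE d=63  (d history now [(7, 60), (11, 63)])
READ b @v3: history=[(1, 9), (8, 5), (10, 1)] -> pick v1 -> 9
v12: WRITE b=57  (b history now [(1, 9), (8, 5), (10, 1), (12, 57)])
v13: WRITE c=19  (c history now [(4, 65), (6, 80), (13, 19)])
v14: WRITE a=19  (a history now [(2, 23), (3, 66), (5, 39), (9, 65), (14, 19)])
v15: WRITE d=56  (d history now [(7, 60), (11, 63), (15, 56)])
READ a @v13: history=[(2, 23), (3, 66), (5, 39), (9, 65), (14, 19)] -> pick v9 -> 65
READ d @v2: history=[(7, 60), (11, 63), (15, 56)] -> no version <= 2 -> NONE
READ b @v10: history=[(1, 9), (8, 5), (10, 1), (12, 57)] -> pick v10 -> 1
READ c @v8: history=[(4, 65), (6, 80), (13, 19)] -> pick v6 -> 80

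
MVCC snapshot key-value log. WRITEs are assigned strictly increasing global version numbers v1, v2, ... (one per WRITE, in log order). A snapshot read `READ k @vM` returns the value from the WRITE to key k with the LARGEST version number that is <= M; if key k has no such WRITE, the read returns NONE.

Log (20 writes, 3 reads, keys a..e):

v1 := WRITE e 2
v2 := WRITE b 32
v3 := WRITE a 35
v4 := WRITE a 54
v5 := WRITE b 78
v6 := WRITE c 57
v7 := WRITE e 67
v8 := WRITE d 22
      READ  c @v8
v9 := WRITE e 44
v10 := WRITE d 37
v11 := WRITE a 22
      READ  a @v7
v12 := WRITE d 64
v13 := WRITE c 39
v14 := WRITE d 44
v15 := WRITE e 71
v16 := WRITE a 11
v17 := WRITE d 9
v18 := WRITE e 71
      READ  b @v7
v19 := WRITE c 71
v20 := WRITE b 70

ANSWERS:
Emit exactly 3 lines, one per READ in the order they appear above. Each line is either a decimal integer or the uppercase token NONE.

Answer: 57
54
78

Derivation:
v1: WRITE e=2  (e history now [(1, 2)])
v2: WRITE b=32  (b history now [(2, 32)])
v3: WRITE a=35  (a history now [(3, 35)])
v4: WRITE a=54  (a history now [(3, 35), (4, 54)])
v5: WRITE b=78  (b history now [(2, 32), (5, 78)])
v6: WRITE c=57  (c history now [(6, 57)])
v7: WRITE e=67  (e history now [(1, 2), (7, 67)])
v8: WRITE d=22  (d history now [(8, 22)])
READ c @v8: history=[(6, 57)] -> pick v6 -> 57
v9: WRITE e=44  (e history now [(1, 2), (7, 67), (9, 44)])
v10: WRITE d=37  (d history now [(8, 22), (10, 37)])
v11: WRITE a=22  (a history now [(3, 35), (4, 54), (11, 22)])
READ a @v7: history=[(3, 35), (4, 54), (11, 22)] -> pick v4 -> 54
v12: WRITE d=64  (d history now [(8, 22), (10, 37), (12, 64)])
v13: WRITE c=39  (c history now [(6, 57), (13, 39)])
v14: WRITE d=44  (d history now [(8, 22), (10, 37), (12, 64), (14, 44)])
v15: WRITE e=71  (e history now [(1, 2), (7, 67), (9, 44), (15, 71)])
v16: WRITE a=11  (a history now [(3, 35), (4, 54), (11, 22), (16, 11)])
v17: WRITE d=9  (d history now [(8, 22), (10, 37), (12, 64), (14, 44), (17, 9)])
v18: WRITE e=71  (e history now [(1, 2), (7, 67), (9, 44), (15, 71), (18, 71)])
READ b @v7: history=[(2, 32), (5, 78)] -> pick v5 -> 78
v19: WRITE c=71  (c history now [(6, 57), (13, 39), (19, 71)])
v20: WRITE b=70  (b history now [(2, 32), (5, 78), (20, 70)])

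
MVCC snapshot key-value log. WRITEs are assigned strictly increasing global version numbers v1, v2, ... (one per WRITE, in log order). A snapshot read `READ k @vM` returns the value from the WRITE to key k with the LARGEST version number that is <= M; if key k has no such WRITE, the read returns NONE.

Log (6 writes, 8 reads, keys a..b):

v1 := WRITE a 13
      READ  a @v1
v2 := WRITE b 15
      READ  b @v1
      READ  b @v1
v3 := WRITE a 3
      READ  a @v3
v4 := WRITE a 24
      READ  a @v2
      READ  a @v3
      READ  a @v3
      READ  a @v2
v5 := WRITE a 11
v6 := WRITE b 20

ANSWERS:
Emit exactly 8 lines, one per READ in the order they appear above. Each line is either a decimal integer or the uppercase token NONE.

Answer: 13
NONE
NONE
3
13
3
3
13

Derivation:
v1: WRITE a=13  (a history now [(1, 13)])
READ a @v1: history=[(1, 13)] -> pick v1 -> 13
v2: WRITE b=15  (b history now [(2, 15)])
READ b @v1: history=[(2, 15)] -> no version <= 1 -> NONE
READ b @v1: history=[(2, 15)] -> no version <= 1 -> NONE
v3: WRITE a=3  (a history now [(1, 13), (3, 3)])
READ a @v3: history=[(1, 13), (3, 3)] -> pick v3 -> 3
v4: WRITE a=24  (a history now [(1, 13), (3, 3), (4, 24)])
READ a @v2: history=[(1, 13), (3, 3), (4, 24)] -> pick v1 -> 13
READ a @v3: history=[(1, 13), (3, 3), (4, 24)] -> pick v3 -> 3
READ a @v3: history=[(1, 13), (3, 3), (4, 24)] -> pick v3 -> 3
READ a @v2: history=[(1, 13), (3, 3), (4, 24)] -> pick v1 -> 13
v5: WRITE a=11  (a history now [(1, 13), (3, 3), (4, 24), (5, 11)])
v6: WRITE b=20  (b history now [(2, 15), (6, 20)])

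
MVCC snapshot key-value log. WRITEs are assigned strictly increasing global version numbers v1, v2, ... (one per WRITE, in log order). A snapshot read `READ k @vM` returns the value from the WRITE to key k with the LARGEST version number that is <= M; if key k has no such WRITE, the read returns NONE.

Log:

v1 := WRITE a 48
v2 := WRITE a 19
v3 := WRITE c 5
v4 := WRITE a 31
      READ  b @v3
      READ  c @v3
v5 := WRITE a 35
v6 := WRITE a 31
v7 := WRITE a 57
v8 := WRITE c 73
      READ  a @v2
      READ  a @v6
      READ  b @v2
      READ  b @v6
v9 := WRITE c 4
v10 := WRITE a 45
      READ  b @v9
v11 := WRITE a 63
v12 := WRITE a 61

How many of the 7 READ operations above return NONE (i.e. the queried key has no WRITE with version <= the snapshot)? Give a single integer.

v1: WRITE a=48  (a history now [(1, 48)])
v2: WRITE a=19  (a history now [(1, 48), (2, 19)])
v3: WRITE c=5  (c history now [(3, 5)])
v4: WRITE a=31  (a history now [(1, 48), (2, 19), (4, 31)])
READ b @v3: history=[] -> no version <= 3 -> NONE
READ c @v3: history=[(3, 5)] -> pick v3 -> 5
v5: WRITE a=35  (a history now [(1, 48), (2, 19), (4, 31), (5, 35)])
v6: WRITE a=31  (a history now [(1, 48), (2, 19), (4, 31), (5, 35), (6, 31)])
v7: WRITE a=57  (a history now [(1, 48), (2, 19), (4, 31), (5, 35), (6, 31), (7, 57)])
v8: WRITE c=73  (c history now [(3, 5), (8, 73)])
READ a @v2: history=[(1, 48), (2, 19), (4, 31), (5, 35), (6, 31), (7, 57)] -> pick v2 -> 19
READ a @v6: history=[(1, 48), (2, 19), (4, 31), (5, 35), (6, 31), (7, 57)] -> pick v6 -> 31
READ b @v2: history=[] -> no version <= 2 -> NONE
READ b @v6: history=[] -> no version <= 6 -> NONE
v9: WRITE c=4  (c history now [(3, 5), (8, 73), (9, 4)])
v10: WRITE a=45  (a history now [(1, 48), (2, 19), (4, 31), (5, 35), (6, 31), (7, 57), (10, 45)])
READ b @v9: history=[] -> no version <= 9 -> NONE
v11: WRITE a=63  (a history now [(1, 48), (2, 19), (4, 31), (5, 35), (6, 31), (7, 57), (10, 45), (11, 63)])
v12: WRITE a=61  (a history now [(1, 48), (2, 19), (4, 31), (5, 35), (6, 31), (7, 57), (10, 45), (11, 63), (12, 61)])
Read results in order: ['NONE', '5', '19', '31', 'NONE', 'NONE', 'NONE']
NONE count = 4

Answer: 4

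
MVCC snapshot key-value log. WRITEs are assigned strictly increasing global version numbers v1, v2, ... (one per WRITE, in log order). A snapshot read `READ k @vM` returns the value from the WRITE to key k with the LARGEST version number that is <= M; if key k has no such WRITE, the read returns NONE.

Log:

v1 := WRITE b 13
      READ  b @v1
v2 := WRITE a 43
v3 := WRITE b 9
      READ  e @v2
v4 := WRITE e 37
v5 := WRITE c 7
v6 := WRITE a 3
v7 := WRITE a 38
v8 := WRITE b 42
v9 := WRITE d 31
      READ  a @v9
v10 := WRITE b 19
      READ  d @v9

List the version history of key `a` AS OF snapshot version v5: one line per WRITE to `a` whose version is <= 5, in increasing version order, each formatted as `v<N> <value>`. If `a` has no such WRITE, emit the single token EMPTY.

Scan writes for key=a with version <= 5:
  v1 WRITE b 13 -> skip
  v2 WRITE a 43 -> keep
  v3 WRITE b 9 -> skip
  v4 WRITE e 37 -> skip
  v5 WRITE c 7 -> skip
  v6 WRITE a 3 -> drop (> snap)
  v7 WRITE a 38 -> drop (> snap)
  v8 WRITE b 42 -> skip
  v9 WRITE d 31 -> skip
  v10 WRITE b 19 -> skip
Collected: [(2, 43)]

Answer: v2 43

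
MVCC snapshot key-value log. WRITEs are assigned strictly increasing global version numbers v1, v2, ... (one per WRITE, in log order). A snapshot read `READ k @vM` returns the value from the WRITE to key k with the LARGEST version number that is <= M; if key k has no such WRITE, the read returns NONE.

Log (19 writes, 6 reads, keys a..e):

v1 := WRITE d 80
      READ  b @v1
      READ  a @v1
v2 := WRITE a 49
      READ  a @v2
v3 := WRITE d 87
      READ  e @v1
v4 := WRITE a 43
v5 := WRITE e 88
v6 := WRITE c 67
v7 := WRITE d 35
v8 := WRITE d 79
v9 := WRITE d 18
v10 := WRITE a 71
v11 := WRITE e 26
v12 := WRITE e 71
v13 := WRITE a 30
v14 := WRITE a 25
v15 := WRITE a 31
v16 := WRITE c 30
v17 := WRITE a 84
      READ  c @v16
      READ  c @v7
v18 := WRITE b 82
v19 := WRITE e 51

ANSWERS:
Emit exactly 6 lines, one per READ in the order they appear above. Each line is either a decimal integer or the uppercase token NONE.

v1: WRITE d=80  (d history now [(1, 80)])
READ b @v1: history=[] -> no version <= 1 -> NONE
READ a @v1: history=[] -> no version <= 1 -> NONE
v2: WRITE a=49  (a history now [(2, 49)])
READ a @v2: history=[(2, 49)] -> pick v2 -> 49
v3: WRITE d=87  (d history now [(1, 80), (3, 87)])
READ e @v1: history=[] -> no version <= 1 -> NONE
v4: WRITE a=43  (a history now [(2, 49), (4, 43)])
v5: WRITE e=88  (e history now [(5, 88)])
v6: WRITE c=67  (c history now [(6, 67)])
v7: WRITE d=35  (d history now [(1, 80), (3, 87), (7, 35)])
v8: WRITE d=79  (d history now [(1, 80), (3, 87), (7, 35), (8, 79)])
v9: WRITE d=18  (d history now [(1, 80), (3, 87), (7, 35), (8, 79), (9, 18)])
v10: WRITE a=71  (a history now [(2, 49), (4, 43), (10, 71)])
v11: WRITE e=26  (e history now [(5, 88), (11, 26)])
v12: WRITE e=71  (e history now [(5, 88), (11, 26), (12, 71)])
v13: WRITE a=30  (a history now [(2, 49), (4, 43), (10, 71), (13, 30)])
v14: WRITE a=25  (a history now [(2, 49), (4, 43), (10, 71), (13, 30), (14, 25)])
v15: WRITE a=31  (a history now [(2, 49), (4, 43), (10, 71), (13, 30), (14, 25), (15, 31)])
v16: WRITE c=30  (c history now [(6, 67), (16, 30)])
v17: WRITE a=84  (a history now [(2, 49), (4, 43), (10, 71), (13, 30), (14, 25), (15, 31), (17, 84)])
READ c @v16: history=[(6, 67), (16, 30)] -> pick v16 -> 30
READ c @v7: history=[(6, 67), (16, 30)] -> pick v6 -> 67
v18: WRITE b=82  (b history now [(18, 82)])
v19: WRITE e=51  (e history now [(5, 88), (11, 26), (12, 71), (19, 51)])

Answer: NONE
NONE
49
NONE
30
67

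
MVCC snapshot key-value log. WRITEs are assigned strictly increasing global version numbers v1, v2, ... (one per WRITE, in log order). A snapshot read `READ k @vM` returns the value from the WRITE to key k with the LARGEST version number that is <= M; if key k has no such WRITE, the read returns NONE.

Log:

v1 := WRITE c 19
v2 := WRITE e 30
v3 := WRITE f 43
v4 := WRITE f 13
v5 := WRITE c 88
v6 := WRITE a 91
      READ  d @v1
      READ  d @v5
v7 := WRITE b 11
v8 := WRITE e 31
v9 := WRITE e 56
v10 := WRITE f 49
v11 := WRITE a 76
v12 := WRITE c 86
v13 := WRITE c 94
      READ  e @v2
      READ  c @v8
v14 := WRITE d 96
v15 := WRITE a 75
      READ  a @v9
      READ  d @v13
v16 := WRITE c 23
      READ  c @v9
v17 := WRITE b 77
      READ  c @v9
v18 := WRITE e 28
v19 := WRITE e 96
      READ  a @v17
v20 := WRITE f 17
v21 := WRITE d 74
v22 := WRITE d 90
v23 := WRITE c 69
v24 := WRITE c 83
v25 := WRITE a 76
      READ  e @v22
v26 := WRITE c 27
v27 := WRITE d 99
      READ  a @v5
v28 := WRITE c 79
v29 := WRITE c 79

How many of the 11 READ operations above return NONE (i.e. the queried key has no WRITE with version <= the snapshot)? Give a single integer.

Answer: 4

Derivation:
v1: WRITE c=19  (c history now [(1, 19)])
v2: WRITE e=30  (e history now [(2, 30)])
v3: WRITE f=43  (f history now [(3, 43)])
v4: WRITE f=13  (f history now [(3, 43), (4, 13)])
v5: WRITE c=88  (c history now [(1, 19), (5, 88)])
v6: WRITE a=91  (a history now [(6, 91)])
READ d @v1: history=[] -> no version <= 1 -> NONE
READ d @v5: history=[] -> no version <= 5 -> NONE
v7: WRITE b=11  (b history now [(7, 11)])
v8: WRITE e=31  (e history now [(2, 30), (8, 31)])
v9: WRITE e=56  (e history now [(2, 30), (8, 31), (9, 56)])
v10: WRITE f=49  (f history now [(3, 43), (4, 13), (10, 49)])
v11: WRITE a=76  (a history now [(6, 91), (11, 76)])
v12: WRITE c=86  (c history now [(1, 19), (5, 88), (12, 86)])
v13: WRITE c=94  (c history now [(1, 19), (5, 88), (12, 86), (13, 94)])
READ e @v2: history=[(2, 30), (8, 31), (9, 56)] -> pick v2 -> 30
READ c @v8: history=[(1, 19), (5, 88), (12, 86), (13, 94)] -> pick v5 -> 88
v14: WRITE d=96  (d history now [(14, 96)])
v15: WRITE a=75  (a history now [(6, 91), (11, 76), (15, 75)])
READ a @v9: history=[(6, 91), (11, 76), (15, 75)] -> pick v6 -> 91
READ d @v13: history=[(14, 96)] -> no version <= 13 -> NONE
v16: WRITE c=23  (c history now [(1, 19), (5, 88), (12, 86), (13, 94), (16, 23)])
READ c @v9: history=[(1, 19), (5, 88), (12, 86), (13, 94), (16, 23)] -> pick v5 -> 88
v17: WRITE b=77  (b history now [(7, 11), (17, 77)])
READ c @v9: history=[(1, 19), (5, 88), (12, 86), (13, 94), (16, 23)] -> pick v5 -> 88
v18: WRITE e=28  (e history now [(2, 30), (8, 31), (9, 56), (18, 28)])
v19: WRITE e=96  (e history now [(2, 30), (8, 31), (9, 56), (18, 28), (19, 96)])
READ a @v17: history=[(6, 91), (11, 76), (15, 75)] -> pick v15 -> 75
v20: WRITE f=17  (f history now [(3, 43), (4, 13), (10, 49), (20, 17)])
v21: WRITE d=74  (d history now [(14, 96), (21, 74)])
v22: WRITE d=90  (d history now [(14, 96), (21, 74), (22, 90)])
v23: WRITE c=69  (c history now [(1, 19), (5, 88), (12, 86), (13, 94), (16, 23), (23, 69)])
v24: WRITE c=83  (c history now [(1, 19), (5, 88), (12, 86), (13, 94), (16, 23), (23, 69), (24, 83)])
v25: WRITE a=76  (a history now [(6, 91), (11, 76), (15, 75), (25, 76)])
READ e @v22: history=[(2, 30), (8, 31), (9, 56), (18, 28), (19, 96)] -> pick v19 -> 96
v26: WRITE c=27  (c history now [(1, 19), (5, 88), (12, 86), (13, 94), (16, 23), (23, 69), (24, 83), (26, 27)])
v27: WRITE d=99  (d history now [(14, 96), (21, 74), (22, 90), (27, 99)])
READ a @v5: history=[(6, 91), (11, 76), (15, 75), (25, 76)] -> no version <= 5 -> NONE
v28: WRITE c=79  (c history now [(1, 19), (5, 88), (12, 86), (13, 94), (16, 23), (23, 69), (24, 83), (26, 27), (28, 79)])
v29: WRITE c=79  (c history now [(1, 19), (5, 88), (12, 86), (13, 94), (16, 23), (23, 69), (24, 83), (26, 27), (28, 79), (29, 79)])
Read results in order: ['NONE', 'NONE', '30', '88', '91', 'NONE', '88', '88', '75', '96', 'NONE']
NONE count = 4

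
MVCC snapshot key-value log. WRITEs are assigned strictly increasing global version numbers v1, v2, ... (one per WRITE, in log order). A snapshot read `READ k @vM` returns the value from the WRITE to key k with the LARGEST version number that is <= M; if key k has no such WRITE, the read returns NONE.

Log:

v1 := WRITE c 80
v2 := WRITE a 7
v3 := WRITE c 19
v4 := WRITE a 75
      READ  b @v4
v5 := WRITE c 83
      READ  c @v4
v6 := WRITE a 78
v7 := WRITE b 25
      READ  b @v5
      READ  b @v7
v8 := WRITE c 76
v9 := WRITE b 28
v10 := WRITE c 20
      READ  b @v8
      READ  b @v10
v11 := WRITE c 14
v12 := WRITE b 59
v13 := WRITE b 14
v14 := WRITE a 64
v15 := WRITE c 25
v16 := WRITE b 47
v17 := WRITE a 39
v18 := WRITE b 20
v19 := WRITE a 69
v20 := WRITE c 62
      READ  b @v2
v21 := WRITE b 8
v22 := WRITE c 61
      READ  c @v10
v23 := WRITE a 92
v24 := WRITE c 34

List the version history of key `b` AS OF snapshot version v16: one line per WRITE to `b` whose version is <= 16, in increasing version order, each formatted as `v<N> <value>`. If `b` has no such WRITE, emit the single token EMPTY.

Answer: v7 25
v9 28
v12 59
v13 14
v16 47

Derivation:
Scan writes for key=b with version <= 16:
  v1 WRITE c 80 -> skip
  v2 WRITE a 7 -> skip
  v3 WRITE c 19 -> skip
  v4 WRITE a 75 -> skip
  v5 WRITE c 83 -> skip
  v6 WRITE a 78 -> skip
  v7 WRITE b 25 -> keep
  v8 WRITE c 76 -> skip
  v9 WRITE b 28 -> keep
  v10 WRITE c 20 -> skip
  v11 WRITE c 14 -> skip
  v12 WRITE b 59 -> keep
  v13 WRITE b 14 -> keep
  v14 WRITE a 64 -> skip
  v15 WRITE c 25 -> skip
  v16 WRITE b 47 -> keep
  v17 WRITE a 39 -> skip
  v18 WRITE b 20 -> drop (> snap)
  v19 WRITE a 69 -> skip
  v20 WRITE c 62 -> skip
  v21 WRITE b 8 -> drop (> snap)
  v22 WRITE c 61 -> skip
  v23 WRITE a 92 -> skip
  v24 WRITE c 34 -> skip
Collected: [(7, 25), (9, 28), (12, 59), (13, 14), (16, 47)]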